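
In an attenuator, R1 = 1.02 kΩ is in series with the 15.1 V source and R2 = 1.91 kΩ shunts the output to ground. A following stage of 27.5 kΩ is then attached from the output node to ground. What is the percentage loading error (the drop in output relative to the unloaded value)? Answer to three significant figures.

2.36 %

The divider's output (Thévenin) resistance is R1‖R2 = 0.6649 kΩ.
Fractional drop under load = R_th/(R_th + R_L) = 0.6649 / (0.6649 + 27.5) = 0.02361.
So the output falls by 2.36 %.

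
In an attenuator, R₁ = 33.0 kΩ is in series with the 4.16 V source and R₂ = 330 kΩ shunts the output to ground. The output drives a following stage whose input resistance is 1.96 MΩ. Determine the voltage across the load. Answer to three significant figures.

The load sits in parallel with R₂: R₂‖R_L = (330 × 1960) / (330 + 1960) = 282.4 kΩ.
V_out = 4.16 × 282.4 / (33.0 + 282.4) = 4.16 × 282.4/315.4 = 3.72 V.

V_out ≈ 3.72 V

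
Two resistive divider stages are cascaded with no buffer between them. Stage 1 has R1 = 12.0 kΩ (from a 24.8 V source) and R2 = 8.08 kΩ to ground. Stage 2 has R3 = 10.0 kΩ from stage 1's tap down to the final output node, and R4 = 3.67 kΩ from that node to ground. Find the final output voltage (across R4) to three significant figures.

Stage 2 presents R3+R4 = 13.67 kΩ as a load on stage 1's tap.
Stage 1's lower leg becomes R2‖(R3+R4) = 5.078 kΩ, so V_mid = 24.8 × 5.078/17.08 = 7.374 V.
Stage 2 is itself unloaded: V_out = V_mid × R4/(R3+R4) = 7.374 × 3.67/13.67 = 1.98 V.

V_out ≈ 1.98 V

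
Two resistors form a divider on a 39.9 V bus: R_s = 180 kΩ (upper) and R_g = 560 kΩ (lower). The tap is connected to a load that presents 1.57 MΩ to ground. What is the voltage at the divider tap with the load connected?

V_out ≈ 27.8 V

The load sits in parallel with R_g: R_g‖R_L = (560 × 1570) / (560 + 1570) = 412.8 kΩ.
V_out = 39.9 × 412.8 / (180 + 412.8) = 39.9 × 412.8/592.8 = 27.8 V.
(Unloaded it would have been 30.2 V.)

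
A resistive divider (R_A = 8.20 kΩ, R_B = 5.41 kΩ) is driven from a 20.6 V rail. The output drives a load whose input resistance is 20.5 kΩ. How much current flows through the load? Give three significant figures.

I_L ≈ 0.345 mA

R_B‖R_L = 4.280 kΩ; V_out = 20.6 × 4.280/12.48 = 7.065 V.
I_L = V_out / R_L = 7.065 / 20.5 kΩ = 0.345 mA.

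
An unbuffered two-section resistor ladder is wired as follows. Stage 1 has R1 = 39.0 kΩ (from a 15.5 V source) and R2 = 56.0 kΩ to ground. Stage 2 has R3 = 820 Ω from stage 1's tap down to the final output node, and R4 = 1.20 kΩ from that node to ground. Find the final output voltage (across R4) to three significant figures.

V_out ≈ 0.438 V

Stage 2 presents R3+R4 = 2020 Ω as a load on stage 1's tap.
Stage 1's lower leg becomes R2‖(R3+R4) = 1950 Ω, so V_mid = 15.5 × 1950/40950 = 0.7380 V.
Stage 2 is itself unloaded: V_out = V_mid × R4/(R3+R4) = 0.7380 × 1200/2020 = 0.438 V.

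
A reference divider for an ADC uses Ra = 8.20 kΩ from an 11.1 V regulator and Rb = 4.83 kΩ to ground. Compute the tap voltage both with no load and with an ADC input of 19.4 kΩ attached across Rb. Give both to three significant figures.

Unloaded: 4.11 V; loaded: 3.56 V

Open-circuit: V = 11.1 × 4.83/(8.20 + 4.83) = 4.11 V.
With the load, Rb becomes Rb‖R_L = 3.867 kΩ, so V = 11.1 × 3.867/12.07 = 3.56 V.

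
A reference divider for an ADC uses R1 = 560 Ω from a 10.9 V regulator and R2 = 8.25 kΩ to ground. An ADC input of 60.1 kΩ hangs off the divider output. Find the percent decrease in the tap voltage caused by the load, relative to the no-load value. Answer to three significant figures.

0.865 %

The divider's output (Thévenin) resistance is R1‖R2 = 524.4 Ω.
Fractional drop under load = R_th/(R_th + R_L) = 524.4 / (524.4 + 60100) = 0.008650.
So the output falls by 0.865 %.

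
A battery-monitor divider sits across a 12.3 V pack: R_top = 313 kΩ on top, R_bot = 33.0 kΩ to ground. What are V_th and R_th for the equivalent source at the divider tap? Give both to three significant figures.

V_th = 1.17 V, R_th = 29.9 kΩ

V_th is the open-circuit tap voltage: 12.3 × 33.0/(313 + 33.0) = 1.17 V.
With the supply zeroed, R_top and R_bot appear in parallel from the tap: R_th = R_top‖R_bot = (313 × 33.0)/346.0 = 29.9 kΩ.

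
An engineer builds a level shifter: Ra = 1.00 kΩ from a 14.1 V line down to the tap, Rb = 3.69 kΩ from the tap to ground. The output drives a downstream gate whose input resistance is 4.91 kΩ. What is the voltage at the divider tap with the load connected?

V_out ≈ 9.56 V

The load sits in parallel with Rb: Rb‖R_L = (3.69 × 4.91) / (3.69 + 4.91) = 2.107 kΩ.
V_out = 14.1 × 2.107 / (1.00 + 2.107) = 14.1 × 2.107/3.107 = 9.56 V.
(Unloaded it would have been 11.1 V.)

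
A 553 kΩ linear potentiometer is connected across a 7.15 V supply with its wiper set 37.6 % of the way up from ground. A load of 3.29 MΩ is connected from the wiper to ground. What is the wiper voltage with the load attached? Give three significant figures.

The wiper splits the pot into (1−α)R = 345.1 kΩ above and αR = 207.9 kΩ below.
Lower section ‖ load = 195.6 kΩ.
V_wiper = 7.15 × 195.6/(345.1 + 195.6) = 2.59 V.

V ≈ 2.59 V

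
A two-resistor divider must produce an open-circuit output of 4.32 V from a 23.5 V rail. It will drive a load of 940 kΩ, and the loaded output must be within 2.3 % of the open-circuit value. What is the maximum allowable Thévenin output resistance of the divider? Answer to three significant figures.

R_th ≤ 22.1 kΩ

Loading drop = R_th/(R_th + R_L) ≤ 0.0230, so R_th ≤ R_L · ε/(1−ε) = 940 kΩ × 0.0230/0.9770 = 22.1 kΩ.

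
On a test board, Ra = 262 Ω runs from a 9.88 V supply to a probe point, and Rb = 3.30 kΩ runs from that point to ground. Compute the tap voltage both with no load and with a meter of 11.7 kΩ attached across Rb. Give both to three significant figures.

Open-circuit: V = 9.88 × 3300/(262 + 3300) = 9.15 V.
With the load, Rb becomes Rb‖R_L = 2574 Ω, so V = 9.88 × 2574/2836 = 8.97 V.

Unloaded: 9.15 V; loaded: 8.97 V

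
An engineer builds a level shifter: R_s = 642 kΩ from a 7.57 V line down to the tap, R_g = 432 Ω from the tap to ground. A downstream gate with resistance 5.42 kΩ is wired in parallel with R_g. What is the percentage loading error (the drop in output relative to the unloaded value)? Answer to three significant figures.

7.38 %

The divider's output (Thévenin) resistance is R_s‖R_g = 431.7 Ω.
Fractional drop under load = R_th/(R_th + R_L) = 431.7 / (431.7 + 5420) = 0.07377.
So the output falls by 7.38 %.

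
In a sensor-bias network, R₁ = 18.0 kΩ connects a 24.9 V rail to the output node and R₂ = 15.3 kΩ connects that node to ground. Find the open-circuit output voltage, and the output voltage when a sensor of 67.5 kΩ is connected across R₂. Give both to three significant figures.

Unloaded: 11.4 V; loaded: 10.2 V

Open-circuit: V = 24.9 × 15.3/(18.0 + 15.3) = 11.4 V.
With the load, R₂ becomes R₂‖R_L = 12.47 kΩ, so V = 24.9 × 12.47/30.47 = 10.2 V.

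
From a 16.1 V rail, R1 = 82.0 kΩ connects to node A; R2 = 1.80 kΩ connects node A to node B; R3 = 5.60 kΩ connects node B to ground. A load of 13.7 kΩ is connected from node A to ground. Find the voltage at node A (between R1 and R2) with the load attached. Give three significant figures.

V ≈ 0.891 V

Below node A the series string R2+R3 = 7.400 kΩ sits in parallel with the 13.7 kΩ load: 4.805 kΩ.
V_A = 16.1 × 4.805/(82.0 + 4.805) = 0.891 V.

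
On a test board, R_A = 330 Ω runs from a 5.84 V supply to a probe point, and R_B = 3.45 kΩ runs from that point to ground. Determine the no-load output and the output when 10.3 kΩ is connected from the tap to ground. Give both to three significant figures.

Unloaded: 5.33 V; loaded: 5.18 V

Open-circuit: V = 5.84 × 3450/(330 + 3450) = 5.33 V.
With the load, R_B becomes R_B‖R_L = 2584 Ω, so V = 5.84 × 2584/2914 = 5.18 V.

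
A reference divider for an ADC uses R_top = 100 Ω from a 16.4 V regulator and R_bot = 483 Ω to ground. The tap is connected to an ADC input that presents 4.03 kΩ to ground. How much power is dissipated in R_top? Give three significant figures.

P ≈ 95.3 mW

Total resistance from the source is R_top + (R_bot‖R_L) = 531.3 Ω, so I = 16.4/531.3 Ω = 30.87 mA.
P = I²·R_top = (30.87 mA)² × 100 Ω = 95.3 mW.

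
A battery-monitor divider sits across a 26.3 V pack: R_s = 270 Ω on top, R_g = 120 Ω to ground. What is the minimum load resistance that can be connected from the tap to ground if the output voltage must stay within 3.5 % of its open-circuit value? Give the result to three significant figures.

Output resistance R_th = R_s‖R_g = (270 × 120)/390.0 = 83.08 Ω.
The fractional drop is R_th/(R_th + R_L); requiring this ≤ 0.0350 gives R_L ≥ R_th(1/0.0350 − 1) = 83.08 × 27.57 = 2.29 kΩ.

R_L(min) ≈ 2.29 kΩ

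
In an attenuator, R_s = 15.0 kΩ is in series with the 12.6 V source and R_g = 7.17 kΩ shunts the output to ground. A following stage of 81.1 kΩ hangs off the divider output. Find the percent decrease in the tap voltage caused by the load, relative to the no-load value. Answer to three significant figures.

5.64 %

The divider's output (Thévenin) resistance is R_s‖R_g = 4.851 kΩ.
Fractional drop under load = R_th/(R_th + R_L) = 4.851 / (4.851 + 81.1) = 0.05644.
So the output falls by 5.64 %.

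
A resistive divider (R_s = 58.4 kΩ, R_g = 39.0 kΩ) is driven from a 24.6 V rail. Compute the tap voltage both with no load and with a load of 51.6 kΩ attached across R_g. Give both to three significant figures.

Unloaded: 9.85 V; loaded: 6.78 V

Open-circuit: V = 24.6 × 39.0/(58.4 + 39.0) = 9.85 V.
With the load, R_g becomes R_g‖R_L = 22.21 kΩ, so V = 24.6 × 22.21/80.61 = 6.78 V.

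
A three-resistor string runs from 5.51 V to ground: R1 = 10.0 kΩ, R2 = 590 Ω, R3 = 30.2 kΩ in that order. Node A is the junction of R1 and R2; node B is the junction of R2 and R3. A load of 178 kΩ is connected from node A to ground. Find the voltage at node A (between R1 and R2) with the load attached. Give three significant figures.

Below node A the series string R2+R3 = 30790 Ω sits in parallel with the 178000 Ω load: 26250 Ω.
V_A = 5.51 × 26250/(10000 + 26250) = 3.99 V.

V ≈ 3.99 V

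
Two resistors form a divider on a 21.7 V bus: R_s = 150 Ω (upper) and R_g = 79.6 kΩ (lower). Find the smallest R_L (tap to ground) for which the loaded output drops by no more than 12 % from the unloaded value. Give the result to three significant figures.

Output resistance R_th = R_s‖R_g = (150 × 79600)/79750 = 149.7 Ω.
The fractional drop is R_th/(R_th + R_L); requiring this ≤ 0.120 gives R_L ≥ R_th(1/0.120 − 1) = 149.7 × 7.333 = 1.10 kΩ.

R_L(min) ≈ 1.10 kΩ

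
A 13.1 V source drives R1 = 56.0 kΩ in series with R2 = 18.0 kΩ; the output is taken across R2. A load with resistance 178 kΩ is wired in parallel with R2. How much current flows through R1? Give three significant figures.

I ≈ 0.181 mA

R2‖R_L = 16.35 kΩ, so the source sees R1 + R2‖R_L = 72.35 kΩ.
I = 13.1 V / 72.35 kΩ = 0.181 mA.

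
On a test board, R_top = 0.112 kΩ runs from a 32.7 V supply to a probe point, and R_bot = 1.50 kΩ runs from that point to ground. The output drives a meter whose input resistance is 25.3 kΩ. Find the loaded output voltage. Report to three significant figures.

The load sits in parallel with R_bot: R_bot‖R_L = (1500 × 25300) / (1500 + 25300) = 1416 Ω.
V_out = 32.7 × 1416 / (112 + 1416) = 32.7 × 1416/1528 = 30.3 V.

V_out ≈ 30.3 V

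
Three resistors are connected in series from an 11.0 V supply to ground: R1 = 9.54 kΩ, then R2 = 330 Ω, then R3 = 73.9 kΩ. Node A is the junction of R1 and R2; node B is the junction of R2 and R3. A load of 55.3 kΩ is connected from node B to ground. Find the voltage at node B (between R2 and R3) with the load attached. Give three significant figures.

V ≈ 8.38 V

At node B, R3 is in parallel with the load: R3‖R_L = 31630 Ω.
Below node A the resistance is R2 + (R3‖R_L) = 31960 Ω, so V_A = 11.0 × 31960/41500 = 8.471 V.
Then V_B = V_A × (R3‖R_L)/(R2 + R3‖R_L) = 8.471 × 31630/31960 = 8.38 V.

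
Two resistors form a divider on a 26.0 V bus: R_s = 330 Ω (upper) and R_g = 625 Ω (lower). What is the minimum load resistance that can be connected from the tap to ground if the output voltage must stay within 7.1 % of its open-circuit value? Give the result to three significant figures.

Output resistance R_th = R_s‖R_g = (330 × 625)/955.0 = 216.0 Ω.
The fractional drop is R_th/(R_th + R_L); requiring this ≤ 0.0710 gives R_L ≥ R_th(1/0.0710 − 1) = 216.0 × 13.08 = 2.83 kΩ.

R_L(min) ≈ 2.83 kΩ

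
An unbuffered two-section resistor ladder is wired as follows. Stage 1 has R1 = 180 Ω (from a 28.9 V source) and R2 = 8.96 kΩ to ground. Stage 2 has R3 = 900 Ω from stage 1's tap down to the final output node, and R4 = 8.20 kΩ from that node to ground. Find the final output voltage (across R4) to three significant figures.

Stage 2 presents R3+R4 = 9100 Ω as a load on stage 1's tap.
Stage 1's lower leg becomes R2‖(R3+R4) = 4515 Ω, so V_mid = 28.9 × 4515/4695 = 27.79 V.
Stage 2 is itself unloaded: V_out = V_mid × R4/(R3+R4) = 27.79 × 8200/9100 = 25.0 V.

V_out ≈ 25.0 V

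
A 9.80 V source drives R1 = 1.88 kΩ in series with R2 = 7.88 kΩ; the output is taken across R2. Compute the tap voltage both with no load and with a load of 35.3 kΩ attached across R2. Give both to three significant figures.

Open-circuit: V = 9.80 × 7.88/(1.88 + 7.88) = 7.91 V.
With the load, R2 becomes R2‖R_L = 6.442 kΩ, so V = 9.80 × 6.442/8.322 = 7.59 V.

Unloaded: 7.91 V; loaded: 7.59 V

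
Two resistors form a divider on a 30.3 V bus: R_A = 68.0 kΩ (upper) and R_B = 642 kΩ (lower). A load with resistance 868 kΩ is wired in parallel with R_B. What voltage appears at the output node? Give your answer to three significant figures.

V_out ≈ 25.6 V

The load sits in parallel with R_B: R_B‖R_L = (642 × 868) / (642 + 868) = 369.0 kΩ.
V_out = 30.3 × 369.0 / (68.0 + 369.0) = 30.3 × 369.0/437.0 = 25.6 V.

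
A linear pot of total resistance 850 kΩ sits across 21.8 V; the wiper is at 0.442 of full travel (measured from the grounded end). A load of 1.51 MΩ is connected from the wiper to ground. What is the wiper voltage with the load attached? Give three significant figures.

The wiper splits the pot into (1−α)R = 474.3 kΩ above and αR = 375.7 kΩ below.
Lower section ‖ load = 300.8 kΩ.
V_wiper = 21.8 × 300.8/(474.3 + 300.8) = 8.46 V.

V ≈ 8.46 V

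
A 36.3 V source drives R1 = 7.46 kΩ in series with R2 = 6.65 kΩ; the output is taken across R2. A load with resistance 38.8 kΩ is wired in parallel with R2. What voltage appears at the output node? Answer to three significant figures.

V_out ≈ 15.7 V

The load sits in parallel with R2: R2‖R_L = (6.65 × 38.8) / (6.65 + 38.8) = 5.677 kΩ.
V_out = 36.3 × 5.677 / (7.46 + 5.677) = 36.3 × 5.677/13.14 = 15.7 V.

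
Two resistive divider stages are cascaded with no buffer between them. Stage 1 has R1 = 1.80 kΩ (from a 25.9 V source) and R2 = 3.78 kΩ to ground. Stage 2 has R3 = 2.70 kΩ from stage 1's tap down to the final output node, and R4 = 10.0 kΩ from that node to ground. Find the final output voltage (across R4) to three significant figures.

Stage 2 presents R3+R4 = 12.70 kΩ as a load on stage 1's tap.
Stage 1's lower leg becomes R2‖(R3+R4) = 2.913 kΩ, so V_mid = 25.9 × 2.913/4.713 = 16.01 V.
Stage 2 is itself unloaded: V_out = V_mid × R4/(R3+R4) = 16.01 × 10.0/12.70 = 12.6 V.

V_out ≈ 12.6 V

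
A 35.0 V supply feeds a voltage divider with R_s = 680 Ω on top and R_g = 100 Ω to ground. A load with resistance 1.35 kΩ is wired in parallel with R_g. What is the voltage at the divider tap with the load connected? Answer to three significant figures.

The load sits in parallel with R_g: R_g‖R_L = (100 × 1350) / (100 + 1350) = 93.10 Ω.
V_out = 35.0 × 93.10 / (680 + 93.10) = 35.0 × 93.10/773.1 = 4.21 V.
(Unloaded it would have been 4.49 V.)

V_out ≈ 4.21 V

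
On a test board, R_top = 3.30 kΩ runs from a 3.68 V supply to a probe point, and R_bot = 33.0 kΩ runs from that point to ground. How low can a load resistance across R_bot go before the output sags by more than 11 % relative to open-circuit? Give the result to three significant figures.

Output resistance R_th = R_top‖R_bot = (3.30 × 33.0)/36.30 = 3.000 kΩ.
The fractional drop is R_th/(R_th + R_L); requiring this ≤ 0.110 gives R_L ≥ R_th(1/0.110 − 1) = 3.000 × 8.091 = 24.3 kΩ.

R_L(min) ≈ 24.3 kΩ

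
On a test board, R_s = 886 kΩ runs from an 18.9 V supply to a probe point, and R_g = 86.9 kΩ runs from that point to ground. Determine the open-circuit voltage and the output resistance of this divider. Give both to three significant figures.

V_th = 1.69 V, R_th = 79.1 kΩ

V_th is the open-circuit tap voltage: 18.9 × 86.9/(886 + 86.9) = 1.69 V.
With the supply zeroed, R_s and R_g appear in parallel from the tap: R_th = R_s‖R_g = (886 × 86.9)/972.9 = 79.1 kΩ.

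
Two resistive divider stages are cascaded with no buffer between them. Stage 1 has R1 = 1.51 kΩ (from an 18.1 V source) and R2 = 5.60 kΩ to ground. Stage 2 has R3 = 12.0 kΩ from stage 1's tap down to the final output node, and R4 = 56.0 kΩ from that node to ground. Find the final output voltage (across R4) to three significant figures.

Stage 2 presents R3+R4 = 68.00 kΩ as a load on stage 1's tap.
Stage 1's lower leg becomes R2‖(R3+R4) = 5.174 kΩ, so V_mid = 18.1 × 5.174/6.684 = 14.01 V.
Stage 2 is itself unloaded: V_out = V_mid × R4/(R3+R4) = 14.01 × 56.0/68.00 = 11.5 V.

V_out ≈ 11.5 V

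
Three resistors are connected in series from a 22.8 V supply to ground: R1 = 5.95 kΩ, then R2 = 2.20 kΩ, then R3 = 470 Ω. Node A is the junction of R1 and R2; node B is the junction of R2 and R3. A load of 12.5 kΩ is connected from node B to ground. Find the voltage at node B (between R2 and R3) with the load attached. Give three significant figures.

V ≈ 1.20 V

At node B, R3 is in parallel with the load: R3‖R_L = 453.0 Ω.
Below node A the resistance is R2 + (R3‖R_L) = 2653 Ω, so V_A = 22.8 × 2653/8603 = 7.031 V.
Then V_B = V_A × (R3‖R_L)/(R2 + R3‖R_L) = 7.031 × 453.0/2653 = 1.20 V.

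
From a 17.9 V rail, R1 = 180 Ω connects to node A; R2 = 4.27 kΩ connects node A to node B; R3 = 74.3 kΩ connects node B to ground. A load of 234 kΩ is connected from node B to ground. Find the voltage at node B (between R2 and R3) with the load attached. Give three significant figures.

V ≈ 16.6 V

At node B, R3 is in parallel with the load: R3‖R_L = 56390 Ω.
Below node A the resistance is R2 + (R3‖R_L) = 60660 Ω, so V_A = 17.9 × 60660/60840 = 17.85 V.
Then V_B = V_A × (R3‖R_L)/(R2 + R3‖R_L) = 17.85 × 56390/60660 = 16.6 V.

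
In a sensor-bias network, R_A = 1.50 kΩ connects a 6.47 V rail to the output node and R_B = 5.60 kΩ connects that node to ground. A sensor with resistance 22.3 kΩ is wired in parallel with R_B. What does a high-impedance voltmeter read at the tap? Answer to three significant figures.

The load sits in parallel with R_B: R_B‖R_L = (5.60 × 22.3) / (5.60 + 22.3) = 4.476 kΩ.
V_out = 6.47 × 4.476 / (1.50 + 4.476) = 6.47 × 4.476/5.976 = 4.85 V.
(Unloaded it would have been 5.10 V.)

V_out ≈ 4.85 V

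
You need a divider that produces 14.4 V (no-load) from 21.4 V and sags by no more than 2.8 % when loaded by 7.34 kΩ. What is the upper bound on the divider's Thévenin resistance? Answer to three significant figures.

Loading drop = R_th/(R_th + R_L) ≤ 0.0280, so R_th ≤ R_L · ε/(1−ε) = 7.34 kΩ × 0.0280/0.9720 = 211 Ω.

R_th ≤ 211 Ω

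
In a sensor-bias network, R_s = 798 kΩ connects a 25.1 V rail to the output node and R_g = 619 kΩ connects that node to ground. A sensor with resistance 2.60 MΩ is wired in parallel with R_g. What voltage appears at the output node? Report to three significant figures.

V_out ≈ 9.67 V

The load sits in parallel with R_g: R_g‖R_L = (619 × 2600) / (619 + 2600) = 500.0 kΩ.
V_out = 25.1 × 500.0 / (798 + 500.0) = 25.1 × 500.0/1298 = 9.67 V.
(Unloaded it would have been 11.0 V.)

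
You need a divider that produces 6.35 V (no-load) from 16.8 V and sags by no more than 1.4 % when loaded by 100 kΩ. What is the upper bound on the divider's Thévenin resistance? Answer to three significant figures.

Loading drop = R_th/(R_th + R_L) ≤ 0.0140, so R_th ≤ R_L · ε/(1−ε) = 100 kΩ × 0.0140/0.9860 = 1.42 kΩ.
(Any R1, R2 with R2/(R1+R2) = 0.378 and R1‖R2 ≤ 1.42 kΩ will meet the spec.)

R_th ≤ 1.42 kΩ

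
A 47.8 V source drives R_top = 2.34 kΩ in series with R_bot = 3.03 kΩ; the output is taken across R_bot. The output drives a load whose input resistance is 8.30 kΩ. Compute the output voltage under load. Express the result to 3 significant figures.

The load sits in parallel with R_bot: R_bot‖R_L = (3.03 × 8.30) / (3.03 + 8.30) = 2.220 kΩ.
V_out = 47.8 × 2.220 / (2.34 + 2.220) = 47.8 × 2.220/4.560 = 23.3 V.
(Unloaded it would have been 27.0 V.)

V_out ≈ 23.3 V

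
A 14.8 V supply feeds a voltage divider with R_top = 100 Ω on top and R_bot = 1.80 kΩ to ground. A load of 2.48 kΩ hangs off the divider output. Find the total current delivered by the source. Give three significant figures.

R_bot‖R_L = 1043 Ω, so the source sees R_top + R_bot‖R_L = 1143 Ω.
I = 14.8 V / 1143 Ω = 12.9 mA.

I ≈ 12.9 mA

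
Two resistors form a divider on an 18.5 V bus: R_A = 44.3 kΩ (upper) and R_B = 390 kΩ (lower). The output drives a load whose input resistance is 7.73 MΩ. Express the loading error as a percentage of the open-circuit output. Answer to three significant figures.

The divider's output (Thévenin) resistance is R_A‖R_B = 39.78 kΩ.
Fractional drop under load = R_th/(R_th + R_L) = 39.78 / (39.78 + 7730) = 0.005120.
So the output falls by 0.512 %.

0.512 %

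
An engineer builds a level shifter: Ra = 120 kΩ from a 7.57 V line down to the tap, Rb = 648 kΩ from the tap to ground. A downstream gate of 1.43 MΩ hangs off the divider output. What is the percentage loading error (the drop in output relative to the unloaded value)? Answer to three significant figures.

6.61 %

The divider's output (Thévenin) resistance is Ra‖Rb = 101.2 kΩ.
Fractional drop under load = R_th/(R_th + R_L) = 101.2 / (101.2 + 1430) = 0.06612.
So the output falls by 6.61 %.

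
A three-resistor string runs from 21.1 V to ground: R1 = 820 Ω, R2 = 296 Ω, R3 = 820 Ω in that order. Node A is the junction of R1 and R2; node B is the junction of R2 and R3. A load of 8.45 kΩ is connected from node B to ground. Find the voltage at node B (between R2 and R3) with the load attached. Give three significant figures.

At node B, R3 is in parallel with the load: R3‖R_L = 747.5 Ω.
Below node A the resistance is R2 + (R3‖R_L) = 1043 Ω, so V_A = 21.1 × 1043/1863 = 11.82 V.
Then V_B = V_A × (R3‖R_L)/(R2 + R3‖R_L) = 11.82 × 747.5/1043 = 8.46 V.

V ≈ 8.46 V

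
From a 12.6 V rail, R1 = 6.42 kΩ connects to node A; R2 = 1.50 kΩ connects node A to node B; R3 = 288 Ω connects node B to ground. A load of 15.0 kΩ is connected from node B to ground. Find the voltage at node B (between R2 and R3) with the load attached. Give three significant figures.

V ≈ 0.434 V

At node B, R3 is in parallel with the load: R3‖R_L = 282.6 Ω.
Below node A the resistance is R2 + (R3‖R_L) = 1783 Ω, so V_A = 12.6 × 1783/8203 = 2.738 V.
Then V_B = V_A × (R3‖R_L)/(R2 + R3‖R_L) = 2.738 × 282.6/1783 = 0.434 V.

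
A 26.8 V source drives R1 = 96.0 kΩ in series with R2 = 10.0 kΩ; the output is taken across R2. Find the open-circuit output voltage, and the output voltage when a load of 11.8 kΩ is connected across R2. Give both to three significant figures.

Open-circuit: V = 26.8 × 10.0/(96.0 + 10.0) = 2.53 V.
With the load, R2 becomes R2‖R_L = 5.413 kΩ, so V = 26.8 × 5.413/101.4 = 1.43 V.

Unloaded: 2.53 V; loaded: 1.43 V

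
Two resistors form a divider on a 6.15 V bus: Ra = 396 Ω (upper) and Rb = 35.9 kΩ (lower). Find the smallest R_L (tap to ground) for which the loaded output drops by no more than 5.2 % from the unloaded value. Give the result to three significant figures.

R_L(min) ≈ 7.14 kΩ

Output resistance R_th = Ra‖Rb = (396 × 35900)/36300 = 391.7 Ω.
The fractional drop is R_th/(R_th + R_L); requiring this ≤ 0.0520 gives R_L ≥ R_th(1/0.0520 − 1) = 391.7 × 18.23 = 7.14 kΩ.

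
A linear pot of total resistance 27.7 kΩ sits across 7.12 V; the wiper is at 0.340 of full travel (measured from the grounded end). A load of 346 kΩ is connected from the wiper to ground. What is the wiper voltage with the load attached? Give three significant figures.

The wiper splits the pot into (1−α)R = 18.28 kΩ above and αR = 9.418 kΩ below.
Lower section ‖ load = 9.168 kΩ.
V_wiper = 7.12 × 9.168/(18.28 + 9.168) = 2.38 V.

V ≈ 2.38 V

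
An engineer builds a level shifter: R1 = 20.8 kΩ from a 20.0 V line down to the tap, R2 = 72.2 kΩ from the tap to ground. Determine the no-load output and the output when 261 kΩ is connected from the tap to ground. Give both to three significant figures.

Open-circuit: V = 20.0 × 72.2/(20.8 + 72.2) = 15.5 V.
With the load, R2 becomes R2‖R_L = 56.56 kΩ, so V = 20.0 × 56.56/77.36 = 14.6 V.

Unloaded: 15.5 V; loaded: 14.6 V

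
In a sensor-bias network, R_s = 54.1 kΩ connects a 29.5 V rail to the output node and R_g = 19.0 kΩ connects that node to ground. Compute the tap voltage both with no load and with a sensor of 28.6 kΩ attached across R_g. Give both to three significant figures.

Open-circuit: V = 29.5 × 19.0/(54.1 + 19.0) = 7.67 V.
With the load, R_g becomes R_g‖R_L = 11.42 kΩ, so V = 29.5 × 11.42/65.52 = 5.14 V.

Unloaded: 7.67 V; loaded: 5.14 V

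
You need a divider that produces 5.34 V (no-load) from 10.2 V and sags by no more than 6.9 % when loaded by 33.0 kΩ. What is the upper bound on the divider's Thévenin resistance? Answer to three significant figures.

Loading drop = R_th/(R_th + R_L) ≤ 0.0690, so R_th ≤ R_L · ε/(1−ε) = 33.0 kΩ × 0.0690/0.9310 = 2.45 kΩ.

R_th ≤ 2.45 kΩ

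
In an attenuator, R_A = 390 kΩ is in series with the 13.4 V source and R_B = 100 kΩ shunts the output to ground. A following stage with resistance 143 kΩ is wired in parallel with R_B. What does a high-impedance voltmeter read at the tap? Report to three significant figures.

V_out ≈ 1.76 V

The load sits in parallel with R_B: R_B‖R_L = (100 × 143) / (100 + 143) = 58.85 kΩ.
V_out = 13.4 × 58.85 / (390 + 58.85) = 13.4 × 58.85/448.8 = 1.76 V.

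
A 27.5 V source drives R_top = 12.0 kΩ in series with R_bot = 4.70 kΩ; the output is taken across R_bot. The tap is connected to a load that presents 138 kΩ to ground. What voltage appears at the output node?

V_out ≈ 7.55 V

The load sits in parallel with R_bot: R_bot‖R_L = (4.70 × 138) / (4.70 + 138) = 4.545 kΩ.
V_out = 27.5 × 4.545 / (12.0 + 4.545) = 27.5 × 4.545/16.55 = 7.55 V.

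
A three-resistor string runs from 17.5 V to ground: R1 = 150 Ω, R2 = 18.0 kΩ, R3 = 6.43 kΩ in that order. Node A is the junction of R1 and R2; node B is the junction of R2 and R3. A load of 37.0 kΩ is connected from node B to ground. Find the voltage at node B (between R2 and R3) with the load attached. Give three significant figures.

V ≈ 4.06 V

At node B, R3 is in parallel with the load: R3‖R_L = 5478 Ω.
Below node A the resistance is R2 + (R3‖R_L) = 23480 Ω, so V_A = 17.5 × 23480/23630 = 17.39 V.
Then V_B = V_A × (R3‖R_L)/(R2 + R3‖R_L) = 17.39 × 5478/23480 = 4.06 V.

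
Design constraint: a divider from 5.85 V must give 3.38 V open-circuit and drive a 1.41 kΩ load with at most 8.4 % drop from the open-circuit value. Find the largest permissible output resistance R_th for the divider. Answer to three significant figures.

Loading drop = R_th/(R_th + R_L) ≤ 0.0840, so R_th ≤ R_L · ε/(1−ε) = 1.41 kΩ × 0.0840/0.9160 = 129 Ω.
(Any R1, R2 with R2/(R1+R2) = 0.578 and R1‖R2 ≤ 129 Ω will meet the spec.)

R_th ≤ 129 Ω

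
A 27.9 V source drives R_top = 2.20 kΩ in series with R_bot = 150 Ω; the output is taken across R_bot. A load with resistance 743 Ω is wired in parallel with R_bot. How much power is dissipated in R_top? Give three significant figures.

P ≈ 317 mW

Total resistance from the source is R_top + (R_bot‖R_L) = 2325 Ω, so I = 27.9/2325 Ω = 12.00 mA.
P = I²·R_top = (12.00 mA)² × 2.20 kΩ = 317 mW.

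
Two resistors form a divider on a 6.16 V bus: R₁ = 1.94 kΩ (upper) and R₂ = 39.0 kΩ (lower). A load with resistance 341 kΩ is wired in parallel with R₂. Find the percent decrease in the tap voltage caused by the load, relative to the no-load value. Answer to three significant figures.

0.539 %

The divider's output (Thévenin) resistance is R₁‖R₂ = 1.848 kΩ.
Fractional drop under load = R_th/(R_th + R_L) = 1.848 / (1.848 + 341) = 0.005390.
So the output falls by 0.539 %.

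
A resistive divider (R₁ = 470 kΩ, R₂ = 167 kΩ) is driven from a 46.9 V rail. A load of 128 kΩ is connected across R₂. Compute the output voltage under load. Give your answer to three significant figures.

V_out ≈ 6.26 V

The load sits in parallel with R₂: R₂‖R_L = (167 × 128) / (167 + 128) = 72.46 kΩ.
V_out = 46.9 × 72.46 / (470 + 72.46) = 46.9 × 72.46/542.5 = 6.26 V.
(Unloaded it would have been 12.3 V.)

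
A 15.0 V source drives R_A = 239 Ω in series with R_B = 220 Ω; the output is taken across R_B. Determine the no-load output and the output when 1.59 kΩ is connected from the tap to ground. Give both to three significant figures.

Open-circuit: V = 15.0 × 220/(239 + 220) = 7.19 V.
With the load, R_B becomes R_B‖R_L = 193.3 Ω, so V = 15.0 × 193.3/432.3 = 6.71 V.

Unloaded: 7.19 V; loaded: 6.71 V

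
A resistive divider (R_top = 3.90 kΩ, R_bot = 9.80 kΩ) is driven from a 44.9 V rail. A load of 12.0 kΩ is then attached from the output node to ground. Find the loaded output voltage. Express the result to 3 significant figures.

The load sits in parallel with R_bot: R_bot‖R_L = (9.80 × 12.0) / (9.80 + 12.0) = 5.394 kΩ.
V_out = 44.9 × 5.394 / (3.90 + 5.394) = 44.9 × 5.394/9.294 = 26.1 V.

V_out ≈ 26.1 V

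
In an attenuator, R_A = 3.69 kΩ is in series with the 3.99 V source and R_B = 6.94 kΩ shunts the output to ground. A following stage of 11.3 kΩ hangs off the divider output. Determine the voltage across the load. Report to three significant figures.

V_out ≈ 2.15 V

The load sits in parallel with R_B: R_B‖R_L = (6.94 × 11.3) / (6.94 + 11.3) = 4.299 kΩ.
V_out = 3.99 × 4.299 / (3.69 + 4.299) = 3.99 × 4.299/7.989 = 2.15 V.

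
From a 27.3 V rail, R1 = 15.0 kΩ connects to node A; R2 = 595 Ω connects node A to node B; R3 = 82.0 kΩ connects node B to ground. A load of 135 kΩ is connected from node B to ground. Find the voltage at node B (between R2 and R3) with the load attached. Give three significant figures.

V ≈ 20.9 V

At node B, R3 is in parallel with the load: R3‖R_L = 51010 Ω.
Below node A the resistance is R2 + (R3‖R_L) = 51610 Ω, so V_A = 27.3 × 51610/66610 = 21.15 V.
Then V_B = V_A × (R3‖R_L)/(R2 + R3‖R_L) = 21.15 × 51010/51610 = 20.9 V.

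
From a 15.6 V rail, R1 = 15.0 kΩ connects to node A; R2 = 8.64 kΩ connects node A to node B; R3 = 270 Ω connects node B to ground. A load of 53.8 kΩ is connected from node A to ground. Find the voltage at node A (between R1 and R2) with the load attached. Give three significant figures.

V ≈ 5.27 V

Below node A the series string R2+R3 = 8910 Ω sits in parallel with the 53800 Ω load: 7644 Ω.
V_A = 15.6 × 7644/(15000 + 7644) = 5.27 V.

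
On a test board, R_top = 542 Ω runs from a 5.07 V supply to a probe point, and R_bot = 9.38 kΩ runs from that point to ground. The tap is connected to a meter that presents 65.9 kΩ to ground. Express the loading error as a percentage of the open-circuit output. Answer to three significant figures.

0.772 %

The divider's output (Thévenin) resistance is R_top‖R_bot = 512.4 Ω.
Fractional drop under load = R_th/(R_th + R_L) = 512.4 / (512.4 + 65900) = 0.007715.
So the output falls by 0.772 %.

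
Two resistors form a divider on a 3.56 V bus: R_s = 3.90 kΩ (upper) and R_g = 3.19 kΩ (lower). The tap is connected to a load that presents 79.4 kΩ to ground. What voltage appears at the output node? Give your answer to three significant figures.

The load sits in parallel with R_g: R_g‖R_L = (3.19 × 79.4) / (3.19 + 79.4) = 3.067 kΩ.
V_out = 3.56 × 3.067 / (3.90 + 3.067) = 3.56 × 3.067/6.967 = 1.57 V.

V_out ≈ 1.57 V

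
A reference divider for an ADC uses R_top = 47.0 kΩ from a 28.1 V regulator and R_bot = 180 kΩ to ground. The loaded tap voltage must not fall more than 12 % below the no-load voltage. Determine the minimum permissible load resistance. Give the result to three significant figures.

Output resistance R_th = R_top‖R_bot = (47.0 × 180)/227.0 = 37.27 kΩ.
The fractional drop is R_th/(R_th + R_L); requiring this ≤ 0.120 gives R_L ≥ R_th(1/0.120 − 1) = 37.27 × 7.333 = 273 kΩ.

R_L(min) ≈ 273 kΩ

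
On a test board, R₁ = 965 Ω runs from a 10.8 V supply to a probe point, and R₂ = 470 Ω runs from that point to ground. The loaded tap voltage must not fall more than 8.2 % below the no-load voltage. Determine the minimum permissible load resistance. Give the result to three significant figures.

Output resistance R_th = R₁‖R₂ = (965 × 470)/1435 = 316.1 Ω.
The fractional drop is R_th/(R_th + R_L); requiring this ≤ 0.0820 gives R_L ≥ R_th(1/0.0820 − 1) = 316.1 × 11.20 = 3.54 kΩ.

R_L(min) ≈ 3.54 kΩ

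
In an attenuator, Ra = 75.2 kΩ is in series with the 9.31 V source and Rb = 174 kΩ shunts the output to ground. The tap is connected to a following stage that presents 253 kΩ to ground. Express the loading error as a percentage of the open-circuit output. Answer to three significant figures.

Unloaded V = 9.31 × 174/249.2 = 6.501 V.
Loaded: Rb‖R_L = 103.1 kΩ, giving V = 9.31 × 103.1/178.3 = 5.383 V.
Drop = (6.501 − 5.383) / 6.501 = 17.2 %.

17.2 %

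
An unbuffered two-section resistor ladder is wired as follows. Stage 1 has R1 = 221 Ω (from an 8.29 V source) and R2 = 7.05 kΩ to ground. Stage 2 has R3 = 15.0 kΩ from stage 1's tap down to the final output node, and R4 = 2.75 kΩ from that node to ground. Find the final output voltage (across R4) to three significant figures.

Stage 2 presents R3+R4 = 17750 Ω as a load on stage 1's tap.
Stage 1's lower leg becomes R2‖(R3+R4) = 5046 Ω, so V_mid = 8.29 × 5046/5267 = 7.942 V.
Stage 2 is itself unloaded: V_out = V_mid × R4/(R3+R4) = 7.942 × 2750/17750 = 1.23 V.

V_out ≈ 1.23 V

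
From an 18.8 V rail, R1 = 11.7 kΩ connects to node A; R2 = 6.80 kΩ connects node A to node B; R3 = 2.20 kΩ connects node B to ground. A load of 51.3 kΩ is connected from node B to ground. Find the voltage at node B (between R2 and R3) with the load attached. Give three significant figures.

V ≈ 1.92 V

At node B, R3 is in parallel with the load: R3‖R_L = 2.110 kΩ.
Below node A the resistance is R2 + (R3‖R_L) = 8.910 kΩ, so V_A = 18.8 × 8.910/20.61 = 8.127 V.
Then V_B = V_A × (R3‖R_L)/(R2 + R3‖R_L) = 8.127 × 2.110/8.910 = 1.92 V.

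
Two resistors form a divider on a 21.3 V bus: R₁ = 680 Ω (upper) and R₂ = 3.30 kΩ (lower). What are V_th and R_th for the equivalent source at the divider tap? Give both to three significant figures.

V_th is the open-circuit tap voltage: 21.3 × 3300/(680 + 3300) = 17.7 V.
With the supply zeroed, R₁ and R₂ appear in parallel from the tap: R_th = R₁‖R₂ = (680 × 3300)/3980 = 564 Ω.

V_th = 17.7 V, R_th = 564 Ω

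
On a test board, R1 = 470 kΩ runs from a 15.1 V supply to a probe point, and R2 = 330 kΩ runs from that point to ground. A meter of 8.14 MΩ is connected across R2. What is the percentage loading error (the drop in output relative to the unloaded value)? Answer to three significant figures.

2.33 %

The divider's output (Thévenin) resistance is R1‖R2 = 193.9 kΩ.
Fractional drop under load = R_th/(R_th + R_L) = 193.9 / (193.9 + 8140) = 0.02326.
So the output falls by 2.33 %.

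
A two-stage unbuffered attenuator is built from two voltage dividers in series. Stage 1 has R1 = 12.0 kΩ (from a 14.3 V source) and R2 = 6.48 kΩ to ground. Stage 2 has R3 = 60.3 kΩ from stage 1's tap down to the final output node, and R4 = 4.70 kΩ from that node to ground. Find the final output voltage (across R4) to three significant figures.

V_out ≈ 0.341 V

Stage 2 presents R3+R4 = 65.00 kΩ as a load on stage 1's tap.
Stage 1's lower leg becomes R2‖(R3+R4) = 5.893 kΩ, so V_mid = 14.3 × 5.893/17.89 = 4.709 V.
Stage 2 is itself unloaded: V_out = V_mid × R4/(R3+R4) = 4.709 × 4.70/65.00 = 0.341 V.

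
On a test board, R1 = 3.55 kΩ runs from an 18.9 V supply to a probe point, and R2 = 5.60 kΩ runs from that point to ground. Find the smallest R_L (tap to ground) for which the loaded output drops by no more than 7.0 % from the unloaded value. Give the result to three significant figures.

R_L(min) ≈ 28.9 kΩ

Output resistance R_th = R1‖R2 = (3.55 × 5.60)/9.150 = 2.173 kΩ.
The fractional drop is R_th/(R_th + R_L); requiring this ≤ 0.0700 gives R_L ≥ R_th(1/0.0700 − 1) = 2.173 × 13.29 = 28.9 kΩ.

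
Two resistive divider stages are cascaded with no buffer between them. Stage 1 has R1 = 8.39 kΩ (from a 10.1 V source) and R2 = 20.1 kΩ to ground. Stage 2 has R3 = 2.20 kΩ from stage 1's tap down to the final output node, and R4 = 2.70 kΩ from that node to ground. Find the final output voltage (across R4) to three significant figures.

Stage 2 presents R3+R4 = 4.900 kΩ as a load on stage 1's tap.
Stage 1's lower leg becomes R2‖(R3+R4) = 3.940 kΩ, so V_mid = 10.1 × 3.940/12.33 = 3.227 V.
Stage 2 is itself unloaded: V_out = V_mid × R4/(R3+R4) = 3.227 × 2.70/4.900 = 1.78 V.

V_out ≈ 1.78 V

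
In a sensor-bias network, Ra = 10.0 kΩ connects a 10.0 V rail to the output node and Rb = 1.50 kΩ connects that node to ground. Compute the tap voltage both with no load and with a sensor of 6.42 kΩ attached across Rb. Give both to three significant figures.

Open-circuit: V = 10.0 × 1.50/(10.0 + 1.50) = 1.30 V.
With the load, Rb becomes Rb‖R_L = 1.216 kΩ, so V = 10.0 × 1.216/11.22 = 1.08 V.

Unloaded: 1.30 V; loaded: 1.08 V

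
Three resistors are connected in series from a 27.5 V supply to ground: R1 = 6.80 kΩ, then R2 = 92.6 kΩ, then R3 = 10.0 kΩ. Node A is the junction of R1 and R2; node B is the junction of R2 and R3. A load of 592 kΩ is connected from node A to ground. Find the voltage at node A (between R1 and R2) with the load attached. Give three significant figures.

Below node A the series string R2+R3 = 102.6 kΩ sits in parallel with the 592 kΩ load: 87.44 kΩ.
V_A = 27.5 × 87.44/(6.80 + 87.44) = 25.5 V.

V ≈ 25.5 V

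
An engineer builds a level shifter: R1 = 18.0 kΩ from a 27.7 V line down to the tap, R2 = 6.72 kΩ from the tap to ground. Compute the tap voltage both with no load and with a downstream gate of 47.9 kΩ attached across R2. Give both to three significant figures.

Open-circuit: V = 27.7 × 6.72/(18.0 + 6.72) = 7.53 V.
With the load, R2 becomes R2‖R_L = 5.893 kΩ, so V = 27.7 × 5.893/23.89 = 6.83 V.

Unloaded: 7.53 V; loaded: 6.83 V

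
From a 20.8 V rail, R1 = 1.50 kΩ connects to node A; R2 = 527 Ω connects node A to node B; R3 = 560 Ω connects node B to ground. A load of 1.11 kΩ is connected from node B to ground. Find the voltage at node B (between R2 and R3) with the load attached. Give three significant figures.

At node B, R3 is in parallel with the load: R3‖R_L = 372.2 Ω.
Below node A the resistance is R2 + (R3‖R_L) = 899.2 Ω, so V_A = 20.8 × 899.2/2399 = 7.796 V.
Then V_B = V_A × (R3‖R_L)/(R2 + R3‖R_L) = 7.796 × 372.2/899.2 = 3.23 V.

V ≈ 3.23 V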